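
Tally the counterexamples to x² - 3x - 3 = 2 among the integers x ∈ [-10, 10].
Counterexamples in [-10, 10]: {-10, -9, -8, -7, -6, -5, -4, -3, -2, -1, 0, 1, 2, 3, 4, 5, 6, 7, 8, 9, 10}.

Counting them gives 21 values.

Answer: 21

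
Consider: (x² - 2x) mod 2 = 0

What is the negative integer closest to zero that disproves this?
Testing negative integers from -1 downward:
x = -1: LHS = ((-1)² - 2·(-1)) mod 2 = 3 mod 2 = 1; 1 = 0 — FAILS  ← closest negative counterexample to 0

Answer: x = -1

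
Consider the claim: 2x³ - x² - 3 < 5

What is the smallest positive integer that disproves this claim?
Testing positive integers:
x = 1: LHS = 2·1³ - 1² - 3 = -2; -2 < 5 — holds
x = 2: LHS = 2·2³ - 2² - 3 = 9; 9 < 5 — FAILS  ← smallest positive counterexample

Answer: x = 2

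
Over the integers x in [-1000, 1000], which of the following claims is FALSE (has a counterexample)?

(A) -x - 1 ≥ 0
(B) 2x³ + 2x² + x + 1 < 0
(A) x = 0: LHS = -0 - 1 = -1; -1 ≥ 0 — FAILS
(B) x = 0: LHS = 2·0³ + 2·0² + 0 + 1 = 1; 1 < 0 — FAILS

Answer: Both A and B are false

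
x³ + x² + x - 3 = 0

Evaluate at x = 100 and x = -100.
x = 100: LHS = 100³ + 100² + 100 - 3 = 1010097; 1010097 = 0 — FAILS
x = -100: LHS = (-100)³ + (-100)² + (-100) - 3 = -990103; -990103 = 0 — FAILS

Answer: No, fails for both x = 100 and x = -100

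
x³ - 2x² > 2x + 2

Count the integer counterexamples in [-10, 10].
Counterexamples in [-10, 10]: {-10, -9, -8, -7, -6, -5, -4, -3, -2, -1, 0, 1, 2}.

Counting them gives 13 values.

Answer: 13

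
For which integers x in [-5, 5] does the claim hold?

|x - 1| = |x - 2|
Track d = LHS − RHS over the integers in [-5, 5]. Equality would need d = 0, but d changes sign only between consecutive integers, jumping over 0:
x = 1: LHS = |1 - 1| = |0| = 0, RHS = |1 - 2| = |-1| = 1; 0 = 1 — FAILS  (d = -1)
x = 2: LHS = |2 - 1| = |1| = 1, RHS = |2 - 2| = |0| = 0; 1 = 0 — FAILS  (d = 1)
Away from these crossings d keeps a constant sign, and checking every integer in [-5, 5] confirms d ≠ 0 throughout. Hence the two sides are never equal, so the claimed relation (=) fails for every integer in [-5, 5].

Answer: None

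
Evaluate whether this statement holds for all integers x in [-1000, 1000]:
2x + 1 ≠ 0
Track d = LHS − RHS over the integers in [-1000, 1000]. Equality would need d = 0, but d changes sign only between consecutive integers, jumping over 0:
x = -1: LHS = 2·(-1) + 1 = -1; -1 ≠ 0 — holds  (d = -1)
x = 0: LHS = 2·0 + 1 = 1; 1 ≠ 0 — holds  (d = 1)
Away from these crossings d keeps a constant sign, and checking every integer in [-1000, 1000] confirms d ≠ 0 throughout. Hence the two sides are never equal, so the relation holds for every integer in [-1000, 1000].

No counterexample exists.

Answer: True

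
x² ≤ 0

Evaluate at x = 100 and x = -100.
x = 100: LHS = 100² = 10000; 10000 ≤ 0 — FAILS
x = -100: LHS = (-100)² = 10000; 10000 ≤ 0 — FAILS

Answer: No, fails for both x = 100 and x = -100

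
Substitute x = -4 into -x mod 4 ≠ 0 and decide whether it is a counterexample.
Substitute x = -4 into the relation:
x = -4: LHS = (-(-4)) mod 4 = 4 mod 4 = 0; 0 ≠ 0 — FAILS

Since the claim fails at x = -4, this value is a counterexample.

Answer: Yes, x = -4 is a counterexample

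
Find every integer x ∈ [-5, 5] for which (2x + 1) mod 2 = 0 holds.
For a polynomial with integer coefficients, its value mod 2 depends only on x mod 2, so it suffices to check one representative of each residue class, x = 0, 1:
x = 0: LHS = (2·0 + 1) mod 2 = 1 mod 2 = 1; 1 = 0 — FAILS
x = 1: LHS = (2·1 + 1) mod 2 = 3 mod 2 = 1; 1 = 0 — FAILS
The relation fails in every residue class, so the claimed relation (=) fails for every integer in [-5, 5].

Answer: None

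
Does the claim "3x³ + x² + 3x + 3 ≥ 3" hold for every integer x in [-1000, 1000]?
The claim fails at x = -1:
x = -1: LHS = 3·(-1)³ + (-1)² + 3·(-1) + 3 = -2; -2 ≥ 3 — FAILS

Because a single integer refutes it, the statement is false.

Answer: False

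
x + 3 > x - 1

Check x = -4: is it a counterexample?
Substitute x = -4 into the relation:
x = -4: LHS = (-4) + 3 = -1, RHS = (-4) - 1 = -5; -1 > -5 — holds

The relation holds at x = -4, so it is not a counterexample.

Answer: No, x = -4 is not a counterexample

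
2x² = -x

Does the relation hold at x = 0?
x = 0: LHS = 2·0² = 0, RHS = -0 = 0; 0 = 0 — holds

The relation is satisfied at x = 0.

Answer: Yes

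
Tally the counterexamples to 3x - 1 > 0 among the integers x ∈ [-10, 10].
Counterexamples in [-10, 10]: {-10, -9, -8, -7, -6, -5, -4, -3, -2, -1, 0}.

Counting them gives 11 values.

Answer: 11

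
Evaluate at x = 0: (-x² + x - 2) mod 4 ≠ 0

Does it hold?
x = 0: LHS = (-0² + 0 - 2) mod 4 = (-2) mod 4 = 2; 2 ≠ 0 — holds

The relation is satisfied at x = 0.

Answer: Yes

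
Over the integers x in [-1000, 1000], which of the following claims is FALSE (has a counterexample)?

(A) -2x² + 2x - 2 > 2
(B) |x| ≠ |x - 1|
(A) x = 0: LHS = -2·0² + 2·0 - 2 = -2; -2 > 2 — FAILS

(B) Track d = LHS − RHS over the integers in [-1000, 1000]. Equality would need d = 0, but d changes sign only between consecutive integers, jumping over 0:
x = 0: LHS = |0| = 0, RHS = |0 - 1| = |-1| = 1; 0 ≠ 1 — holds  (d = -1)
x = 1: LHS = |1| = 1, RHS = |1 - 1| = |0| = 0; 1 ≠ 0 — holds  (d = 1)
Away from these crossings d keeps a constant sign, and checking every integer in [-1000, 1000] confirms d ≠ 0 throughout. Hence the two sides are never equal, so the relation holds for every integer in [-1000, 1000].

Only (A) has a counterexample.

Answer: A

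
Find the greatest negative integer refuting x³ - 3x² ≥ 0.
Testing negative integers from -1 downward:
x = -1: LHS = (-1)³ - 3·(-1)² = -4; -4 ≥ 0 — FAILS  ← closest negative counterexample to 0

Answer: x = -1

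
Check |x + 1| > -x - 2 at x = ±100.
x = 100: LHS = |100 + 1| = |101| = 101, RHS = -100 - 2 = -102; 101 > -102 — holds
x = -100: LHS = |(-100) + 1| = |-99| = 99, RHS = -(-100) - 2 = 98; 99 > 98 — holds

Answer: Yes, holds for both x = 100 and x = -100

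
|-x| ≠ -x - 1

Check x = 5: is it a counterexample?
Substitute x = 5 into the relation:
x = 5: LHS = |-5| = 5, RHS = -5 - 1 = -6; 5 ≠ -6 — holds

The relation holds at x = 5, so it is not a counterexample.

Answer: No, x = 5 is not a counterexample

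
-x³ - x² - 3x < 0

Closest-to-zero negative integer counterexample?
Testing negative integers from -1 downward:
x = -1: LHS = -(-1)³ - (-1)² - 3·(-1) = 3; 3 < 0 — FAILS  ← closest negative counterexample to 0

Answer: x = -1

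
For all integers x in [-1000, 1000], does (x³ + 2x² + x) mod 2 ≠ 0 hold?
The claim fails at x = 0:
x = 0: LHS = (0³ + 2·0² + 0) mod 2 = 0 mod 2 = 0; 0 ≠ 0 — FAILS

Because a single integer refutes it, the statement is false.

Answer: False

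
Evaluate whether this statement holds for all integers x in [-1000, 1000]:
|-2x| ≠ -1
An absolute value is never negative, so the left side is ≥ 0 for every x, while the right side is -1. Tightest case in [-1000, 1000] is x = 0:
x = 0: LHS = |-2·0| = |0| = 0; 0 ≠ -1 — holds
Hence LHS − RHS is never 0, i.e. the two sides are never equal, so the relation holds for every integer in [-1000, 1000].

No counterexample exists.

Answer: True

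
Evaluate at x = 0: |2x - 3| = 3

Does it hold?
x = 0: LHS = |2·0 - 3| = |-3| = 3; 3 = 3 — holds

The relation is satisfied at x = 0.

Answer: Yes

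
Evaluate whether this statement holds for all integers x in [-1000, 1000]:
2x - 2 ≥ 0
The claim fails at x = 0:
x = 0: LHS = 2·0 - 2 = -2; -2 ≥ 0 — FAILS

Because a single integer refutes it, the statement is false.

Answer: False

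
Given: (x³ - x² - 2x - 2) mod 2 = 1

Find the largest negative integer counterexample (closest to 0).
Testing negative integers from -1 downward:
x = -1: LHS = ((-1)³ - (-1)² - 2·(-1) - 2) mod 2 = (-2) mod 2 = 0; 0 = 1 — FAILS  ← closest negative counterexample to 0

Answer: x = -1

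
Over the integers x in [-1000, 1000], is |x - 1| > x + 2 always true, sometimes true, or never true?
Holds at x = -1: LHS = |(-1) - 1| = |-2| = 2, RHS = (-1) + 2 = 1; 2 > 1 — holds
Fails at x = 0: LHS = |0 - 1| = |-1| = 1, RHS = 0 + 2 = 2; 1 > 2 — FAILS
It is satisfied by some integers in the range but not all.

Answer: Sometimes true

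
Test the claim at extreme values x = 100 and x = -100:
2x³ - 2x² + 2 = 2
x = 100: LHS = 2·100³ - 2·100² + 2 = 1980002; 1980002 = 2 — FAILS
x = -100: LHS = 2·(-100)³ - 2·(-100)² + 2 = -2019998; -2019998 = 2 — FAILS

Answer: No, fails for both x = 100 and x = -100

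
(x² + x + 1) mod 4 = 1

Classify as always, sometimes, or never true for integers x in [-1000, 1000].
Holds at x = 0: LHS = (0² + 0 + 1) mod 4 = 1 mod 4 = 1; 1 = 1 — holds
Fails at x = 1: LHS = (1² + 1 + 1) mod 4 = 3 mod 4 = 3; 3 = 1 — FAILS
It is satisfied by some integers in the range but not all.

Answer: Sometimes true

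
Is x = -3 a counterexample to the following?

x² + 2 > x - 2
Substitute x = -3 into the relation:
x = -3: LHS = (-3)² + 2 = 11, RHS = (-3) - 2 = -5; 11 > -5 — holds

The relation holds at x = -3, so it is not a counterexample.

Answer: No, x = -3 is not a counterexample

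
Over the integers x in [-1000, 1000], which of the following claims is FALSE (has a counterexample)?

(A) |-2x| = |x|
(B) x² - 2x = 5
(A) x = 1: LHS = |-2·1| = |-2| = 2, RHS = |1| = 1; 2 = 1 — FAILS
(B) x = 0: LHS = 0² - 2·0 = 0; 0 = 5 — FAILS

Answer: Both A and B are false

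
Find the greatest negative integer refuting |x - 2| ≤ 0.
Testing negative integers from -1 downward:
x = -1: LHS = |(-1) - 2| = |-3| = 3; 3 ≤ 0 — FAILS  ← closest negative counterexample to 0

Answer: x = -1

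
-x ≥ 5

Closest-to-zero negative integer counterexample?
Testing negative integers from -1 downward:
x = -1: LHS = -(-1) = 1; 1 ≥ 5 — FAILS  ← closest negative counterexample to 0

Answer: x = -1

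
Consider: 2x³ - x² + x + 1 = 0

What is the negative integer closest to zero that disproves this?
Testing negative integers from -1 downward:
x = -1: LHS = 2·(-1)³ - (-1)² + (-1) + 1 = -3; -3 = 0 — FAILS  ← closest negative counterexample to 0

Answer: x = -1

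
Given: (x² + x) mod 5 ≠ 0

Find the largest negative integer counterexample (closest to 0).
Testing negative integers from -1 downward:
x = -1: LHS = ((-1)² + (-1)) mod 5 = 0 mod 5 = 0; 0 ≠ 0 — FAILS  ← closest negative counterexample to 0

Answer: x = -1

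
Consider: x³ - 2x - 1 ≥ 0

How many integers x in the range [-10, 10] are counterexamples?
Counterexamples in [-10, 10]: {-10, -9, -8, -7, -6, -5, -4, -3, -2, 0, 1}.

Counting them gives 11 values.

Answer: 11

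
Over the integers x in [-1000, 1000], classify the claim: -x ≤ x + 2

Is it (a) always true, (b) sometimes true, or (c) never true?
Holds at x = 0: LHS = -0 = 0, RHS = 0 + 2 = 2; 0 ≤ 2 — holds
Fails at x = -2: LHS = -(-2) = 2, RHS = (-2) + 2 = 0; 2 ≤ 0 — FAILS
It is satisfied by some integers in the range but not all.

Answer: Sometimes true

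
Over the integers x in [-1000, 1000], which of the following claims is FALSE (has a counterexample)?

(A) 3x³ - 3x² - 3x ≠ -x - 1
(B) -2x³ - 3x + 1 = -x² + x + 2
(A) Track d = LHS − RHS over the integers in [-1000, 1000]. Equality would need d = 0, but d changes sign only between consecutive integers, jumping over 0:
x = -1: LHS = 3·(-1)³ - 3·(-1)² - 3·(-1) = -3, RHS = -(-1) - 1 = 0; -3 ≠ 0 — holds  (d = -3)
x = 0: LHS = 3·0³ - 3·0² - 3·0 = 0, RHS = -0 - 1 = -1; 0 ≠ -1 — holds  (d = 1)
x = 0: LHS = 3·0³ - 3·0² - 3·0 = 0, RHS = -0 - 1 = -1; 0 ≠ -1 — holds  (d = 1)
x = 1: LHS = 3·1³ - 3·1² - 3·1 = -3, RHS = -1 - 1 = -2; -3 ≠ -2 — holds  (d = -1)
x = 1: LHS = 3·1³ - 3·1² - 3·1 = -3, RHS = -1 - 1 = -2; -3 ≠ -2 — holds  (d = -1)
x = 2: LHS = 3·2³ - 3·2² - 3·2 = 6, RHS = -2 - 1 = -3; 6 ≠ -3 — holds  (d = 9)
Away from these crossings d keeps a constant sign, and checking every integer in [-1000, 1000] confirms d ≠ 0 throughout. Hence the two sides are never equal, so the relation holds for every integer in [-1000, 1000].

(B) x = 0: LHS = -2·0³ - 3·0 + 1 = 1, RHS = -0² + 0 + 2 = 2; 1 = 2 — FAILS

Only (B) has a counterexample.

Answer: B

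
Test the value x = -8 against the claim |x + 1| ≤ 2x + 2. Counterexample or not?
Substitute x = -8 into the relation:
x = -8: LHS = |(-8) + 1| = |-7| = 7, RHS = 2·(-8) + 2 = -14; 7 ≤ -14 — FAILS

Since the claim fails at x = -8, this value is a counterexample.

Answer: Yes, x = -8 is a counterexample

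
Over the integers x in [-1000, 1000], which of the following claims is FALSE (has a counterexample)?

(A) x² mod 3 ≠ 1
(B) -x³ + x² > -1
(A) x = 1: LHS = (1²) mod 3 = 1 mod 3 = 1; 1 ≠ 1 — FAILS
(B) x = 2: LHS = -2³ + 2² = -4; -4 > -1 — FAILS

Answer: Both A and B are false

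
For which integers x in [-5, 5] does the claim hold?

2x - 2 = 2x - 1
Over all integers in [-5, 5], LHS − RHS is always negative; it is closest to 0 at x = 0, where it equals -1:
x = 0: LHS = 2·0 - 2 = -2, RHS = 2·0 - 1 = -1; -2 = -1 — FAILS
At the ends of the range:
x = -5: LHS = 2·(-5) - 2 = -12, RHS = 2·(-5) - 1 = -11; -12 = -11 — FAILS
x = 5: LHS = 2·5 - 2 = 8, RHS = 2·5 - 1 = 9; 8 = 9 — FAILS
Hence LHS − RHS is never 0, i.e. the two sides are never equal, so the claimed relation (=) fails for every integer in [-5, 5].

Answer: None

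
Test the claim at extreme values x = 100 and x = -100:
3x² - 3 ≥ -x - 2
x = 100: LHS = 3·100² - 3 = 29997, RHS = -100 - 2 = -102; 29997 ≥ -102 — holds
x = -100: LHS = 3·(-100)² - 3 = 29997, RHS = -(-100) - 2 = 98; 29997 ≥ 98 — holds

Answer: Yes, holds for both x = 100 and x = -100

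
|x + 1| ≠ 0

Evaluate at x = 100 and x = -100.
x = 100: LHS = |100 + 1| = |101| = 101; 101 ≠ 0 — holds
x = -100: LHS = |(-100) + 1| = |-99| = 99; 99 ≠ 0 — holds

Answer: Yes, holds for both x = 100 and x = -100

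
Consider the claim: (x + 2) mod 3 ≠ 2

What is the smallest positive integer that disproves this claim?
Testing positive integers:
x = 1: LHS = (1 + 2) mod 3 = 3 mod 3 = 0; 0 ≠ 2 — holds
x = 2: LHS = (2 + 2) mod 3 = 4 mod 3 = 1; 1 ≠ 2 — holds
x = 3: LHS = (3 + 2) mod 3 = 5 mod 3 = 2; 2 ≠ 2 — FAILS  ← smallest positive counterexample

Answer: x = 3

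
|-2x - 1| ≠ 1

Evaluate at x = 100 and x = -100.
x = 100: LHS = |-2·100 - 1| = |-201| = 201; 201 ≠ 1 — holds
x = -100: LHS = |-2·(-100) - 1| = |199| = 199; 199 ≠ 1 — holds

Answer: Yes, holds for both x = 100 and x = -100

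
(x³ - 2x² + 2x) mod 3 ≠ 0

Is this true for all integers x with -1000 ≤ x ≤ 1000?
The claim fails at x = 0:
x = 0: LHS = (0³ - 2·0² + 2·0) mod 3 = 0 mod 3 = 0; 0 ≠ 0 — FAILS

Because a single integer refutes it, the statement is false.

Answer: False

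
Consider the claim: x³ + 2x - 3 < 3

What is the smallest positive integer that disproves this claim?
Testing positive integers:
x = 1: LHS = 1³ + 2·1 - 3 = 0; 0 < 3 — holds
x = 2: LHS = 2³ + 2·2 - 3 = 9; 9 < 3 — FAILS  ← smallest positive counterexample

Answer: x = 2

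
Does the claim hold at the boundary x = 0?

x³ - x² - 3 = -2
x = 0: LHS = 0³ - 0² - 3 = -3; -3 = -2 — FAILS

The relation fails at x = 0, so x = 0 is a counterexample.

Answer: No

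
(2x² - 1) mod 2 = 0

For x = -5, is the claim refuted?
Substitute x = -5 into the relation:
x = -5: LHS = (2·(-5)² - 1) mod 2 = 49 mod 2 = 1; 1 = 0 — FAILS

Since the claim fails at x = -5, this value is a counterexample.

Answer: Yes, x = -5 is a counterexample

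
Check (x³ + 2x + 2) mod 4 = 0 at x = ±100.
x = 100: LHS = (100³ + 2·100 + 2) mod 4 = 1000202 mod 4 = 2; 2 = 0 — FAILS
x = -100: LHS = ((-100)³ + 2·(-100) + 2) mod 4 = (-1000198) mod 4 = 2; 2 = 0 — FAILS

Answer: No, fails for both x = 100 and x = -100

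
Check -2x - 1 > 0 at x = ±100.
x = 100: LHS = -2·100 - 1 = -201; -201 > 0 — FAILS
x = -100: LHS = -2·(-100) - 1 = 199; 199 > 0 — holds

Answer: Partially: fails for x = 100, holds for x = -100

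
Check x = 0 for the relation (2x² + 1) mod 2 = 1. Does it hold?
x = 0: LHS = (2·0² + 1) mod 2 = 1 mod 2 = 1; 1 = 1 — holds

The relation is satisfied at x = 0.

Answer: Yes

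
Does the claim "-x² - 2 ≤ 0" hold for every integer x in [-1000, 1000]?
Over all integers in [-1000, 1000], LHS − RHS is largest at x = 0, where it equals -2:
x = 0: LHS = -0² - 2 = -2; -2 ≤ 0 — holds
At the ends of the range:
x = -1000: LHS = -(-1000)² - 2 = -1000002; -1000002 ≤ 0 — holds
x = 1000: LHS = -1000² - 2 = -1000002; -1000002 ≤ 0 — holds
Hence LHS − RHS is never positive, i.e. LHS ≤ RHS throughout, so the relation holds for every integer in [-1000, 1000].

No counterexample exists.

Answer: True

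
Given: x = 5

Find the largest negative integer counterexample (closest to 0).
Testing negative integers from -1 downward:
x = -1: -1 = 5 — FAILS  ← closest negative counterexample to 0

Answer: x = -1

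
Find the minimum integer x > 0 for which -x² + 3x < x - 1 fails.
Testing positive integers:
x = 1: LHS = -1² + 3·1 = 2, RHS = 1 - 1 = 0; 2 < 0 — FAILS  ← smallest positive counterexample

Answer: x = 1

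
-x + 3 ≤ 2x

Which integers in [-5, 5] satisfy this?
Holds for: {1, 2, 3, 4, 5}
Fails for: {-5, -4, -3, -2, -1, 0}

Answer: {1, 2, 3, 4, 5}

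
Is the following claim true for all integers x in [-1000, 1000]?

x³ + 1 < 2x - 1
The claim fails at x = 0:
x = 0: LHS = 0³ + 1 = 1, RHS = 2·0 - 1 = -1; 1 < -1 — FAILS

Because a single integer refutes it, the statement is false.

Answer: False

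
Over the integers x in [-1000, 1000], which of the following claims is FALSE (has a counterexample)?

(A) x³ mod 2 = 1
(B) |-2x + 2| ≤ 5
(A) x = 0: LHS = (0³) mod 2 = 0 mod 2 = 0; 0 = 1 — FAILS
(B) x = -2: LHS = |-2·(-2) + 2| = |6| = 6; 6 ≤ 5 — FAILS

Answer: Both A and B are false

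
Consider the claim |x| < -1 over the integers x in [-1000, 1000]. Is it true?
The claim fails at x = 0:
x = 0: LHS = |0| = 0; 0 < -1 — FAILS

Because a single integer refutes it, the statement is false.

Answer: False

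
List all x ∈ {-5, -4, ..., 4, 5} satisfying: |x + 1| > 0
Holds for: {-5, -4, -3, -2, 0, 1, 2, 3, 4, 5}
Fails for: {-1}

Answer: {-5, -4, -3, -2, 0, 1, 2, 3, 4, 5}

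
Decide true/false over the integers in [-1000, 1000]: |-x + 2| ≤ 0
The claim fails at x = 0:
x = 0: LHS = |-0 + 2| = |2| = 2; 2 ≤ 0 — FAILS

Because a single integer refutes it, the statement is false.

Answer: False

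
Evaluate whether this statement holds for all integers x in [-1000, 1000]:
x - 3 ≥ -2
The claim fails at x = 0:
x = 0: LHS = 0 - 3 = -3; -3 ≥ -2 — FAILS

Because a single integer refutes it, the statement is false.

Answer: False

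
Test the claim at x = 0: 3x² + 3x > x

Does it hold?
x = 0: LHS = 3·0² + 3·0 = 0; 0 > 0 — FAILS

The relation fails at x = 0, so x = 0 is a counterexample.

Answer: No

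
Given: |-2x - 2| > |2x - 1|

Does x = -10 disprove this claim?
Substitute x = -10 into the relation:
x = -10: LHS = |-2·(-10) - 2| = |18| = 18, RHS = |2·(-10) - 1| = |-21| = 21; 18 > 21 — FAILS

Since the claim fails at x = -10, this value is a counterexample.

Answer: Yes, x = -10 is a counterexample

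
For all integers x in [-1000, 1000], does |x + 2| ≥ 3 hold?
The claim fails at x = 0:
x = 0: LHS = |0 + 2| = |2| = 2; 2 ≥ 3 — FAILS

Because a single integer refutes it, the statement is false.

Answer: False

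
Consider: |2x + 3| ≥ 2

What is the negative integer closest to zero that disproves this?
Testing negative integers from -1 downward:
x = -1: LHS = |2·(-1) + 3| = |1| = 1; 1 ≥ 2 — FAILS  ← closest negative counterexample to 0

Answer: x = -1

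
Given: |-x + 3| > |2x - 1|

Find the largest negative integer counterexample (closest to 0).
Testing negative integers from -1 downward:
x = -1: LHS = |-(-1) + 3| = |4| = 4, RHS = |2·(-1) - 1| = |-3| = 3; 4 > 3 — holds
x = -2: LHS = |-(-2) + 3| = |5| = 5, RHS = |2·(-2) - 1| = |-5| = 5; 5 > 5 — FAILS  ← closest negative counterexample to 0

Answer: x = -2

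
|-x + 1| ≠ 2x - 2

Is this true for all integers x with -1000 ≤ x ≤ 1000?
The claim fails at x = 1:
x = 1: LHS = |-1 + 1| = |0| = 0, RHS = 2·1 - 2 = 0; 0 ≠ 0 — FAILS

Because a single integer refutes it, the statement is false.

Answer: False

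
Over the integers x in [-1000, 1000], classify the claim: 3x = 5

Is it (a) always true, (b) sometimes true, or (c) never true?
Track d = LHS − RHS over the integers in [-1000, 1000]. Equality would need d = 0, but d changes sign only between consecutive integers, jumping over 0:
x = 1: LHS = 3·1 = 3; 3 = 5 — FAILS  (d = -2)
x = 2: LHS = 3·2 = 6; 6 = 5 — FAILS  (d = 1)
Away from these crossings d keeps a constant sign, and checking every integer in [-1000, 1000] confirms d ≠ 0 throughout. Hence the two sides are never equal, so the claimed relation (=) fails for every integer in [-1000, 1000].

No integer in the range satisfies it.

Answer: Never true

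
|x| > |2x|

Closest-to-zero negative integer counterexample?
Testing negative integers from -1 downward:
x = -1: LHS = |-1| = 1, RHS = |2·(-1)| = |-2| = 2; 1 > 2 — FAILS  ← closest negative counterexample to 0

Answer: x = -1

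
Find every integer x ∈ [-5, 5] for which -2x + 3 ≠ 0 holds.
Track d = LHS − RHS over the integers in [-5, 5]. Equality would need d = 0, but d changes sign only between consecutive integers, jumping over 0:
x = 1: LHS = -2·1 + 3 = 1; 1 ≠ 0 — holds  (d = 1)
x = 2: LHS = -2·2 + 3 = -1; -1 ≠ 0 — holds  (d = -1)
Away from these crossings d keeps a constant sign, and checking every integer in [-5, 5] confirms d ≠ 0 throughout. Hence the two sides are never equal, so the relation holds for every integer in [-5, 5].

Answer: All integers in [-5, 5]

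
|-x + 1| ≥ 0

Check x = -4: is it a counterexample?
Substitute x = -4 into the relation:
x = -4: LHS = |-(-4) + 1| = |5| = 5; 5 ≥ 0 — holds

The relation holds at x = -4, so it is not a counterexample.

Answer: No, x = -4 is not a counterexample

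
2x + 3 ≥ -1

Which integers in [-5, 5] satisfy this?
Holds for: {-2, -1, 0, 1, 2, 3, 4, 5}
Fails for: {-5, -4, -3}

Answer: {-2, -1, 0, 1, 2, 3, 4, 5}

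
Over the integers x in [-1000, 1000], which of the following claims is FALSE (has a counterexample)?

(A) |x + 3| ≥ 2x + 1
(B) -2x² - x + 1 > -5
(A) x = 3: LHS = |3 + 3| = |6| = 6, RHS = 2·3 + 1 = 7; 6 ≥ 7 — FAILS
(B) x = 2: LHS = -2·2² - 2 + 1 = -9; -9 > -5 — FAILS

Answer: Both A and B are false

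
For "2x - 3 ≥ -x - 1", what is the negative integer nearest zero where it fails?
Testing negative integers from -1 downward:
x = -1: LHS = 2·(-1) - 3 = -5, RHS = -(-1) - 1 = 0; -5 ≥ 0 — FAILS  ← closest negative counterexample to 0

Answer: x = -1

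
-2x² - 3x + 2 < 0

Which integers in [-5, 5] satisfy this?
Holds for: {-5, -4, -3, 1, 2, 3, 4, 5}
Fails for: {-2, -1, 0}

Answer: {-5, -4, -3, 1, 2, 3, 4, 5}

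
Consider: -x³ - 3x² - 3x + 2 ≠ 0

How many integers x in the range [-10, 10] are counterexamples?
Track d = LHS − RHS over the integers in [-10, 10]. Equality would need d = 0, but d changes sign only between consecutive integers, jumping over 0:
x = 0: LHS = -0³ - 3·0² - 3·0 + 2 = 2; 2 ≠ 0 — holds  (d = 2)
x = 1: LHS = -1³ - 3·1² - 3·1 + 2 = -5; -5 ≠ 0 — holds  (d = -5)
Away from these crossings d keeps a constant sign, and checking every integer in [-10, 10] confirms d ≠ 0 throughout. Hence the two sides are never equal, so the relation holds for every integer in [-10, 10].

No counterexample appears in that range.

Answer: 0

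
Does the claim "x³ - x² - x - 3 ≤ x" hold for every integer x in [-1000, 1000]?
The claim fails at x = 3:
x = 3: LHS = 3³ - 3² - 3 - 3 = 12; 12 ≤ 3 — FAILS

Because a single integer refutes it, the statement is false.

Answer: False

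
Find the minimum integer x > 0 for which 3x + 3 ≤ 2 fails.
Testing positive integers:
x = 1: LHS = 3·1 + 3 = 6; 6 ≤ 2 — FAILS  ← smallest positive counterexample

Answer: x = 1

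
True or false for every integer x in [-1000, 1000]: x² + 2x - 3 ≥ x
The claim fails at x = 0:
x = 0: LHS = 0² + 2·0 - 3 = -3; -3 ≥ 0 — FAILS

Because a single integer refutes it, the statement is false.

Answer: False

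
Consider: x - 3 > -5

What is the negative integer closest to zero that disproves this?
Testing negative integers from -1 downward:
x = -1: LHS = (-1) - 3 = -4; -4 > -5 — holds
x = -2: LHS = (-2) - 3 = -5; -5 > -5 — FAILS  ← closest negative counterexample to 0

Answer: x = -2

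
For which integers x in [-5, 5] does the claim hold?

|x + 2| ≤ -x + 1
Holds for: {-5, -4, -3, -2, -1}
Fails for: {0, 1, 2, 3, 4, 5}

Answer: {-5, -4, -3, -2, -1}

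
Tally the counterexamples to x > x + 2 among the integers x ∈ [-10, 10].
Counterexamples in [-10, 10]: {-10, -9, -8, -7, -6, -5, -4, -3, -2, -1, 0, 1, 2, 3, 4, 5, 6, 7, 8, 9, 10}.

Counting them gives 21 values.

Answer: 21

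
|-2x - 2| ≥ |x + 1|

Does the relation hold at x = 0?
x = 0: LHS = |-2·0 - 2| = |-2| = 2, RHS = |0 + 1| = |1| = 1; 2 ≥ 1 — holds

The relation is satisfied at x = 0.

Answer: Yes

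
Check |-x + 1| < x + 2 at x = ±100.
x = 100: LHS = |-100 + 1| = |-99| = 99, RHS = 100 + 2 = 102; 99 < 102 — holds
x = -100: LHS = |-(-100) + 1| = |101| = 101, RHS = (-100) + 2 = -98; 101 < -98 — FAILS

Answer: Partially: holds for x = 100, fails for x = -100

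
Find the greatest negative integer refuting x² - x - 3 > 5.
Testing negative integers from -1 downward:
x = -1: LHS = (-1)² - (-1) - 3 = -1; -1 > 5 — FAILS  ← closest negative counterexample to 0

Answer: x = -1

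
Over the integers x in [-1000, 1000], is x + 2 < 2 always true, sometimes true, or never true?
Holds at x = -1: LHS = (-1) + 2 = 1; 1 < 2 — holds
Fails at x = 0: LHS = 0 + 2 = 2; 2 < 2 — FAILS
It is satisfied by some integers in the range but not all.

Answer: Sometimes true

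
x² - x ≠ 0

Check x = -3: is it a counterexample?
Substitute x = -3 into the relation:
x = -3: LHS = (-3)² - (-3) = 12; 12 ≠ 0 — holds

The claim holds here, so x = -3 is not a counterexample. (A counterexample exists elsewhere, e.g. x = 0.)

Answer: No, x = -3 is not a counterexample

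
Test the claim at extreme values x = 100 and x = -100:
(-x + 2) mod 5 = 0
x = 100: LHS = (-100 + 2) mod 5 = (-98) mod 5 = 2; 2 = 0 — FAILS
x = -100: LHS = (-(-100) + 2) mod 5 = 102 mod 5 = 2; 2 = 0 — FAILS

Answer: No, fails for both x = 100 and x = -100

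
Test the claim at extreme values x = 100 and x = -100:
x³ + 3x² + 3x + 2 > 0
x = 100: LHS = 100³ + 3·100² + 3·100 + 2 = 1030302; 1030302 > 0 — holds
x = -100: LHS = (-100)³ + 3·(-100)² + 3·(-100) + 2 = -970298; -970298 > 0 — FAILS

Answer: Partially: holds for x = 100, fails for x = -100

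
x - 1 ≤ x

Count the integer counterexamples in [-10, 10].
Over all integers in [-10, 10], LHS − RHS is largest at x = 0, where it equals -1:
x = 0: LHS = 0 - 1 = -1; -1 ≤ 0 — holds
At the ends of the range:
x = -10: LHS = (-10) - 1 = -11; -11 ≤ -10 — holds
x = 10: LHS = 10 - 1 = 9; 9 ≤ 10 — holds
Hence LHS − RHS is never positive, i.e. LHS ≤ RHS throughout, so the relation holds for every integer in [-10, 10].

No counterexample appears in that range.

Answer: 0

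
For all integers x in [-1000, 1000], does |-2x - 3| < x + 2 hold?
The claim fails at x = 0:
x = 0: LHS = |-2·0 - 3| = |-3| = 3, RHS = 0 + 2 = 2; 3 < 2 — FAILS

Because a single integer refutes it, the statement is false.

Answer: False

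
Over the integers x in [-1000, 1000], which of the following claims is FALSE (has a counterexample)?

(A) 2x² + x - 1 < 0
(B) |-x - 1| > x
(A) x = 1: LHS = 2·1² + 1 - 1 = 2; 2 < 0 — FAILS

(B) Over all integers in [-1000, 1000], LHS − RHS is smallest at x = 0, where it equals 1:
x = 0: LHS = |-0 - 1| = |-1| = 1; 1 > 0 — holds
At the ends of the range:
x = -1000: LHS = |-(-1000) - 1| = |999| = 999; 999 > -1000 — holds
x = 1000: LHS = |-1000 - 1| = |-1001| = 1001; 1001 > 1000 — holds
Hence LHS − RHS is never zero or negative, i.e. LHS > RHS throughout, so the relation holds for every integer in [-1000, 1000].

Only (A) has a counterexample.

Answer: A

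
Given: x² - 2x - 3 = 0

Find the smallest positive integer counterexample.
Testing positive integers:
x = 1: LHS = 1² - 2·1 - 3 = -4; -4 = 0 — FAILS  ← smallest positive counterexample

Answer: x = 1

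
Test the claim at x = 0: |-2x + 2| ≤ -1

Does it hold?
x = 0: LHS = |-2·0 + 2| = |2| = 2; 2 ≤ -1 — FAILS

The relation fails at x = 0, so x = 0 is a counterexample.

Answer: No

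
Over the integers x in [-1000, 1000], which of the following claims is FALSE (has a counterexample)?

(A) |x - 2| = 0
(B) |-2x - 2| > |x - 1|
(A) x = 0: LHS = |0 - 2| = |-2| = 2; 2 = 0 — FAILS
(B) x = -1: LHS = |-2·(-1) - 2| = |0| = 0, RHS = |(-1) - 1| = |-2| = 2; 0 > 2 — FAILS

Answer: Both A and B are false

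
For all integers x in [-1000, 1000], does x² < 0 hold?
The claim fails at x = 0:
x = 0: LHS = 0² = 0; 0 < 0 — FAILS

Because a single integer refutes it, the statement is false.

Answer: False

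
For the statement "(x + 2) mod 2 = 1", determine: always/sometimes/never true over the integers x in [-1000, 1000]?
Holds at x = 1: LHS = (1 + 2) mod 2 = 3 mod 2 = 1; 1 = 1 — holds
Fails at x = 0: LHS = (0 + 2) mod 2 = 2 mod 2 = 0; 0 = 1 — FAILS
It is satisfied by some integers in the range but not all.

Answer: Sometimes true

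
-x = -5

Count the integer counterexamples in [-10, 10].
Counterexamples in [-10, 10]: {-10, -9, -8, -7, -6, -5, -4, -3, -2, -1, 0, 1, 2, 3, 4, 6, 7, 8, 9, 10}.

Counting them gives 20 values.

Answer: 20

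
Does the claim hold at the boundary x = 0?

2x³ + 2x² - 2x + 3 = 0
x = 0: LHS = 2·0³ + 2·0² - 2·0 + 3 = 3; 3 = 0 — FAILS

The relation fails at x = 0, so x = 0 is a counterexample.

Answer: No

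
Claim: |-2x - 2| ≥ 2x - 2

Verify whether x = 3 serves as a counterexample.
Substitute x = 3 into the relation:
x = 3: LHS = |-2·3 - 2| = |-8| = 8, RHS = 2·3 - 2 = 4; 8 ≥ 4 — holds

The relation holds at x = 3, so it is not a counterexample.

Answer: No, x = 3 is not a counterexample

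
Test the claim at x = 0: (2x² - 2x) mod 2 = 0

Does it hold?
x = 0: LHS = (2·0² - 2·0) mod 2 = 0 mod 2 = 0; 0 = 0 — holds

The relation is satisfied at x = 0.

Answer: Yes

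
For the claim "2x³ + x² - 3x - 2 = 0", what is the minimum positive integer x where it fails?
Testing positive integers:
x = 1: LHS = 2·1³ + 1² - 3·1 - 2 = -2; -2 = 0 — FAILS  ← smallest positive counterexample

Answer: x = 1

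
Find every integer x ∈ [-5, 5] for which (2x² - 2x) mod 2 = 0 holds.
For a polynomial with integer coefficients, its value mod 2 depends only on x mod 2, so it suffices to check one representative of each residue class, x = 0, 1:
x = 0: LHS = (2·0² - 2·0) mod 2 = 0 mod 2 = 0; 0 = 0 — holds
x = 1: LHS = (2·1² - 2·1) mod 2 = 0 mod 2 = 0; 0 = 0 — holds
The relation holds in every residue class, so the relation holds for every integer in [-5, 5].

Answer: All integers in [-5, 5]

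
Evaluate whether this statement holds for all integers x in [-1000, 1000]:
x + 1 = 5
The claim fails at x = 0:
x = 0: LHS = 0 + 1 = 1; 1 = 5 — FAILS

Because a single integer refutes it, the statement is false.

Answer: False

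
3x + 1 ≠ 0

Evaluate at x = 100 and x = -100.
x = 100: LHS = 3·100 + 1 = 301; 301 ≠ 0 — holds
x = -100: LHS = 3·(-100) + 1 = -299; -299 ≠ 0 — holds

Answer: Yes, holds for both x = 100 and x = -100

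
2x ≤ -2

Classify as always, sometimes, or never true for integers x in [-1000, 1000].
Holds at x = -1: LHS = 2·(-1) = -2; -2 ≤ -2 — holds
Fails at x = 0: LHS = 2·0 = 0; 0 ≤ -2 — FAILS
It is satisfied by some integers in the range but not all.

Answer: Sometimes true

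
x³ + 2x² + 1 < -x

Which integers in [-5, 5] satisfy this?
Holds for: {-5, -4, -3, -2}
Fails for: {-1, 0, 1, 2, 3, 4, 5}

Answer: {-5, -4, -3, -2}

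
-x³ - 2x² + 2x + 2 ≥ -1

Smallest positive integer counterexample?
Testing positive integers:
x = 1: LHS = -1³ - 2·1² + 2·1 + 2 = 1; 1 ≥ -1 — holds
x = 2: LHS = -2³ - 2·2² + 2·2 + 2 = -10; -10 ≥ -1 — FAILS  ← smallest positive counterexample

Answer: x = 2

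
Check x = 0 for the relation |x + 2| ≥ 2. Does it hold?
x = 0: LHS = |0 + 2| = |2| = 2; 2 ≥ 2 — holds

The relation is satisfied at x = 0.

Answer: Yes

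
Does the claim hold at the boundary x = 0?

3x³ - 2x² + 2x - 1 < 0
x = 0: LHS = 3·0³ - 2·0² + 2·0 - 1 = -1; -1 < 0 — holds

The relation is satisfied at x = 0.

Answer: Yes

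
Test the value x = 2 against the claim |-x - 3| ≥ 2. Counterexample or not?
Substitute x = 2 into the relation:
x = 2: LHS = |-2 - 3| = |-5| = 5; 5 ≥ 2 — holds

The claim holds here, so x = 2 is not a counterexample. (A counterexample exists elsewhere, e.g. x = -2.)

Answer: No, x = 2 is not a counterexample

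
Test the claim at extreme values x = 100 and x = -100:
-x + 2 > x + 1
x = 100: LHS = -100 + 2 = -98, RHS = 100 + 1 = 101; -98 > 101 — FAILS
x = -100: LHS = -(-100) + 2 = 102, RHS = (-100) + 1 = -99; 102 > -99 — holds

Answer: Partially: fails for x = 100, holds for x = -100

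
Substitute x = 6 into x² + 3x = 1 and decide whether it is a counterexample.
Substitute x = 6 into the relation:
x = 6: LHS = 6² + 3·6 = 54; 54 = 1 — FAILS

Since the claim fails at x = 6, this value is a counterexample.

Answer: Yes, x = 6 is a counterexample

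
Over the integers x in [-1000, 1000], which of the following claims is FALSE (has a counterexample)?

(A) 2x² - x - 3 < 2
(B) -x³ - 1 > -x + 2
(A) x = 2: LHS = 2·2² - 2 - 3 = 3; 3 < 2 — FAILS
(B) x = 0: LHS = -0³ - 1 = -1, RHS = -0 + 2 = 2; -1 > 2 — FAILS

Answer: Both A and B are false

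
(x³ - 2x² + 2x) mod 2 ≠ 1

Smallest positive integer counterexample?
Testing positive integers:
x = 1: LHS = (1³ - 2·1² + 2·1) mod 2 = 1 mod 2 = 1; 1 ≠ 1 — FAILS  ← smallest positive counterexample

Answer: x = 1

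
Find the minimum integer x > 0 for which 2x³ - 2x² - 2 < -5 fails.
Testing positive integers:
x = 1: LHS = 2·1³ - 2·1² - 2 = -2; -2 < -5 — FAILS  ← smallest positive counterexample

Answer: x = 1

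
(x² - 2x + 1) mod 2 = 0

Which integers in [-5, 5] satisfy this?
Holds for: {-5, -3, -1, 1, 3, 5}
Fails for: {-4, -2, 0, 2, 4}

Answer: {-5, -3, -1, 1, 3, 5}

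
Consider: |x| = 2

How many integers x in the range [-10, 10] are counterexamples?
Counterexamples in [-10, 10]: {-10, -9, -8, -7, -6, -5, -4, -3, -1, 0, 1, 3, 4, 5, 6, 7, 8, 9, 10}.

Counting them gives 19 values.

Answer: 19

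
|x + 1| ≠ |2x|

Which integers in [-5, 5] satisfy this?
Holds for: {-5, -4, -3, -2, -1, 0, 2, 3, 4, 5}
Fails for: {1}

Answer: {-5, -4, -3, -2, -1, 0, 2, 3, 4, 5}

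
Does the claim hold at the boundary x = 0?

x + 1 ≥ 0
x = 0: LHS = 0 + 1 = 1; 1 ≥ 0 — holds

The relation is satisfied at x = 0.

Answer: Yes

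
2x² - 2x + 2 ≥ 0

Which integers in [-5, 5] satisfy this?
Over all integers in [-5, 5], LHS − RHS is smallest at x = 0, where it equals 2:
x = 0: LHS = 2·0² - 2·0 + 2 = 2; 2 ≥ 0 — holds
At the ends of the range:
x = -5: LHS = 2·(-5)² - 2·(-5) + 2 = 62; 62 ≥ 0 — holds
x = 5: LHS = 2·5² - 2·5 + 2 = 42; 42 ≥ 0 — holds
Hence LHS − RHS is never negative, i.e. LHS ≥ RHS throughout, so the relation holds for every integer in [-5, 5].

Answer: All integers in [-5, 5]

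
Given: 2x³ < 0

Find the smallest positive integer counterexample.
Testing positive integers:
x = 1: LHS = 2·1³ = 2; 2 < 0 — FAILS  ← smallest positive counterexample

Answer: x = 1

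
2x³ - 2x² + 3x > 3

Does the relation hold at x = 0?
x = 0: LHS = 2·0³ - 2·0² + 3·0 = 0; 0 > 3 — FAILS

The relation fails at x = 0, so x = 0 is a counterexample.

Answer: No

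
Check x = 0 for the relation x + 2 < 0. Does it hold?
x = 0: LHS = 0 + 2 = 2; 2 < 0 — FAILS

The relation fails at x = 0, so x = 0 is a counterexample.

Answer: No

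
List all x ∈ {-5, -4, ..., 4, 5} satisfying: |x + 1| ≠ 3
Holds for: {-5, -3, -2, -1, 0, 1, 3, 4, 5}
Fails for: {-4, 2}

Answer: {-5, -3, -2, -1, 0, 1, 3, 4, 5}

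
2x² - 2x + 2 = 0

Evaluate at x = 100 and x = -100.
x = 100: LHS = 2·100² - 2·100 + 2 = 19802; 19802 = 0 — FAILS
x = -100: LHS = 2·(-100)² - 2·(-100) + 2 = 20202; 20202 = 0 — FAILS

Answer: No, fails for both x = 100 and x = -100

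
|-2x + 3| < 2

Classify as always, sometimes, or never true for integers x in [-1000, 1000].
Holds at x = 1: LHS = |-2·1 + 3| = |1| = 1; 1 < 2 — holds
Fails at x = 0: LHS = |-2·0 + 3| = |3| = 3; 3 < 2 — FAILS
It is satisfied by some integers in the range but not all.

Answer: Sometimes true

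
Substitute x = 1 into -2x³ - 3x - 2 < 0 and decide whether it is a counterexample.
Substitute x = 1 into the relation:
x = 1: LHS = -2·1³ - 3·1 - 2 = -7; -7 < 0 — holds

The claim holds here, so x = 1 is not a counterexample. (A counterexample exists elsewhere, e.g. x = -1.)

Answer: No, x = 1 is not a counterexample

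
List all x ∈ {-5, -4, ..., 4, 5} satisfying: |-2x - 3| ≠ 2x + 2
Over all integers in [-5, 5], LHS − RHS is always positive; it is smallest at x = 0, where it equals 1:
x = 0: LHS = |-2·0 - 3| = |-3| = 3, RHS = 2·0 + 2 = 2; 3 ≠ 2 — holds
At the ends of the range:
x = -5: LHS = |-2·(-5) - 3| = |7| = 7, RHS = 2·(-5) + 2 = -8; 7 ≠ -8 — holds
x = 5: LHS = |-2·5 - 3| = |-13| = 13, RHS = 2·5 + 2 = 12; 13 ≠ 12 — holds
Hence LHS − RHS is never 0, i.e. the two sides are never equal, so the relation holds for every integer in [-5, 5].

Answer: All integers in [-5, 5]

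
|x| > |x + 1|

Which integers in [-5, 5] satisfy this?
Holds for: {-5, -4, -3, -2, -1}
Fails for: {0, 1, 2, 3, 4, 5}

Answer: {-5, -4, -3, -2, -1}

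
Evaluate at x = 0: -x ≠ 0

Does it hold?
x = 0: LHS = -0 = 0; 0 ≠ 0 — FAILS

The relation fails at x = 0, so x = 0 is a counterexample.

Answer: No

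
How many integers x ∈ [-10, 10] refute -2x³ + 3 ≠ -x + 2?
Counterexamples in [-10, 10]: {1}.

Counting them gives 1 values.

Answer: 1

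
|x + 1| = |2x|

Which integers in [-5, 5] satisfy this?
Holds for: {1}
Fails for: {-5, -4, -3, -2, -1, 0, 2, 3, 4, 5}

Answer: {1}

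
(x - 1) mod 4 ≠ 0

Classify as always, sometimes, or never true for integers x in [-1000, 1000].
Holds at x = 0: LHS = (0 - 1) mod 4 = (-1) mod 4 = 3; 3 ≠ 0 — holds
Fails at x = 1: LHS = (1 - 1) mod 4 = 0 mod 4 = 0; 0 ≠ 0 — FAILS
It is satisfied by some integers in the range but not all.

Answer: Sometimes true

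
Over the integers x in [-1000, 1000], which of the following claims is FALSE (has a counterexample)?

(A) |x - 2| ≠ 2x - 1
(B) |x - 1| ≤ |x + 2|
(A) x = 1: LHS = |1 - 2| = |-1| = 1, RHS = 2·1 - 1 = 1; 1 ≠ 1 — FAILS
(B) x = -1: LHS = |(-1) - 1| = |-2| = 2, RHS = |(-1) + 2| = |1| = 1; 2 ≤ 1 — FAILS

Answer: Both A and B are false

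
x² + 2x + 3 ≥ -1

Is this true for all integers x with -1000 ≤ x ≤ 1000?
Over all integers in [-1000, 1000], LHS − RHS is smallest at x = -1, where it equals 3:
x = -1: LHS = (-1)² + 2·(-1) + 3 = 2; 2 ≥ -1 — holds
At the ends of the range:
x = -1000: LHS = (-1000)² + 2·(-1000) + 3 = 998003; 998003 ≥ -1 — holds
x = 1000: LHS = 1000² + 2·1000 + 3 = 1002003; 1002003 ≥ -1 — holds
Hence LHS − RHS is never negative, i.e. LHS ≥ RHS throughout, so the relation holds for every integer in [-1000, 1000].

No counterexample exists.

Answer: True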